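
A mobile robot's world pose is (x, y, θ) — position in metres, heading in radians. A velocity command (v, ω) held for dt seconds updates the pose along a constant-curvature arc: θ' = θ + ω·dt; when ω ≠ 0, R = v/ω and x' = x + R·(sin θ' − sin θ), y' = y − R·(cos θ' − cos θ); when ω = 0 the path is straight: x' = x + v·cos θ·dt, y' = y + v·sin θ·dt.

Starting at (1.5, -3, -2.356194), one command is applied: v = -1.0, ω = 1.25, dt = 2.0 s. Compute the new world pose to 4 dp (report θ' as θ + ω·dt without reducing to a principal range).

(0.8197, -1.6426, 0.1438)

θ' = -2.3562 + 1.25·2.0 = 0.1438
R = v/ω = -1.0/1.25 = -0.8000
x' = 1.5 + -0.8000·(sin 0.1438 − sin -2.3562) = 0.8197
y' = -3 − -0.8000·(cos 0.1438 − cos -2.3562) = -1.6426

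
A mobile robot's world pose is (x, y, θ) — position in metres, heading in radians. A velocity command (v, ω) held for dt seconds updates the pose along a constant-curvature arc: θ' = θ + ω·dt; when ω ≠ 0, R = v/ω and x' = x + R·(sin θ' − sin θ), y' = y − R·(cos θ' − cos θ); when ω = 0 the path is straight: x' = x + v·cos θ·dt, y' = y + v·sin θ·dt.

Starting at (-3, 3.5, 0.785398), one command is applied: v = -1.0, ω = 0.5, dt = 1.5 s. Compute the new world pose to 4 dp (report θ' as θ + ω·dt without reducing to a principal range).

(-3.5845, 2.1566, 1.5354)

θ' = 0.7854 + 0.5·1.5 = 1.5354
R = v/ω = -1.0/0.5 = -2.0000
x' = -3 + -2.0000·(sin 1.5354 − sin 0.7854) = -3.5845
y' = 3.5 − -2.0000·(cos 1.5354 − cos 0.7854) = 2.1566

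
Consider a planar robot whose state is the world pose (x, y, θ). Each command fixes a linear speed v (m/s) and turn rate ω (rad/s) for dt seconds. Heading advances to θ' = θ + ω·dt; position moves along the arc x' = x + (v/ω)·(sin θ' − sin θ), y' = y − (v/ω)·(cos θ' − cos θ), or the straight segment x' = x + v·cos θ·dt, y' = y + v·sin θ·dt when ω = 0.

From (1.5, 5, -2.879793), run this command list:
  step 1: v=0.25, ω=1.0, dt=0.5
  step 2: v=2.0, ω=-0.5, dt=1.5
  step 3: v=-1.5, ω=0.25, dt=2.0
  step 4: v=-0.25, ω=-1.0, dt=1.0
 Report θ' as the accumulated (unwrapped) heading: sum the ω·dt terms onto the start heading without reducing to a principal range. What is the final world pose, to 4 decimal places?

step 1: θ'=-2.3798 (R=0.2500) → pose (1.3921, 4.9394, -2.3798)
step 2: θ'=-3.1298 (R=-4.0000) → pose (-1.3216, 3.8341, -3.1298)
step 3: θ'=-2.6298 (R=-6.0000) → pose (1.5461, 4.6025, -2.6298)
step 4: θ'=-3.6298 (R=0.2500) → pose (1.7858, 4.6053, -3.6298)

(1.7858, 4.6053, -3.6298)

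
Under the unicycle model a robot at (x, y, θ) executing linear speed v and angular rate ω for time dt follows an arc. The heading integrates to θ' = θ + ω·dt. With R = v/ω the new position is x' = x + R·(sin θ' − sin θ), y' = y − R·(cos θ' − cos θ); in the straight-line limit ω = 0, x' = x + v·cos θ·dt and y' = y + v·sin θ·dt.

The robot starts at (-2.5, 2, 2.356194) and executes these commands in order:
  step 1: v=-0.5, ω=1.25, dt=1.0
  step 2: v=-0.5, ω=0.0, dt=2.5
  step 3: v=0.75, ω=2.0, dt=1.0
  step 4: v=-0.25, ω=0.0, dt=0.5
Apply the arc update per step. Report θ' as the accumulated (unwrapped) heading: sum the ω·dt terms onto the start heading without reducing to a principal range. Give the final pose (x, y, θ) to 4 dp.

step 1: θ'=3.6062 (R=-0.4000) → pose (-2.0379, 1.9252, 3.6062)
step 2: θ'=3.6062 (straight) → pose (-0.9204, 2.4853, 3.6062)
step 3: θ'=5.6062 (R=0.3750) → pose (-0.9873, 1.8578, 5.6062)
step 4: θ'=5.6062 (straight) → pose (-1.0848, 1.9361, 5.6062)

(-1.0848, 1.9361, 5.6062)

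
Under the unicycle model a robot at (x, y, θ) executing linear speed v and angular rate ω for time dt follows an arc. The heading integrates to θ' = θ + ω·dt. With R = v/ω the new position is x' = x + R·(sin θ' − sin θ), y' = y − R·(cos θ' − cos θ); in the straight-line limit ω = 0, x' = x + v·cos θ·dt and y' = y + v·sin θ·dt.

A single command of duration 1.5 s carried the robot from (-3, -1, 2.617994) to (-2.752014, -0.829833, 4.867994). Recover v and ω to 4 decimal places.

Δθ = 4.867994 − 2.617994 = 2.250000
ω = Δθ/dt = 2.250000/1.5 = 1.5000
R = Δx/(sin θ' − sin θ) = -0.1667
v = R·ω = -0.1667·1.5000 = -0.2500

v = -0.2500, ω = 1.5000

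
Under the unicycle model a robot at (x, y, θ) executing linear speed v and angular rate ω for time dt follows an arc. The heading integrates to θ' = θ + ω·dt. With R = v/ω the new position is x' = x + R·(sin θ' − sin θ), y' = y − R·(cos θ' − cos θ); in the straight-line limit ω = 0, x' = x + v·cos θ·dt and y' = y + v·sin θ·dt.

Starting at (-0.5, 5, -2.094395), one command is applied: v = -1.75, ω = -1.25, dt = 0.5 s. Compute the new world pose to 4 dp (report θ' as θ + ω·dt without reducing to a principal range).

(0.1388, 5.5771, -2.7194)

θ' = -2.0944 + -1.25·0.5 = -2.7194
R = v/ω = -1.75/-1.25 = 1.4000
x' = -0.5 + 1.4000·(sin -2.7194 − sin -2.0944) = 0.1388
y' = 5 − 1.4000·(cos -2.7194 − cos -2.0944) = 5.5771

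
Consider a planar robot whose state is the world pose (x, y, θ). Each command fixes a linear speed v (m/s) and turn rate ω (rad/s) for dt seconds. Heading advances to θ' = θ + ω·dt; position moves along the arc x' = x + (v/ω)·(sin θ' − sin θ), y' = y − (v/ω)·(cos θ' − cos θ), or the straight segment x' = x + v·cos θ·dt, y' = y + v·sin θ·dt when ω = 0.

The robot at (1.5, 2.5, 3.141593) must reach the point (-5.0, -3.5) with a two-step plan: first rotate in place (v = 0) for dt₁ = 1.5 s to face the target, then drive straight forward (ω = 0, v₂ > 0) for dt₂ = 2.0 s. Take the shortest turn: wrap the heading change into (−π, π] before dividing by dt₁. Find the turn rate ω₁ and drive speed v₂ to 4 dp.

ω₁ = 0.4969, v₂ = 4.4230

heading to target = atan2(-3.5−2.5, -5−1.5) = -2.3962
Δθ = wrap(-2.3962 − 3.1416) = 0.7454; ω₁ = Δθ/dt₁ = 0.4969
distance = √((-5−1.5)² + (-3.5−2.5)²) = 8.8459; v₂ = distance/dt₂ = 4.4230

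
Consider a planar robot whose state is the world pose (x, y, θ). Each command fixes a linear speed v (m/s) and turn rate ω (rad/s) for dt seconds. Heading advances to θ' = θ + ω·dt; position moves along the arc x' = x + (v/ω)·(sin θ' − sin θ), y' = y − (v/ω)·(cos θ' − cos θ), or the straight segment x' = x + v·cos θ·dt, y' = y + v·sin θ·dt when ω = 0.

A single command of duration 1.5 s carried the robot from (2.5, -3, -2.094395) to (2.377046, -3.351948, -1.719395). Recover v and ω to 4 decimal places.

v = 0.2500, ω = 0.2500

Δθ = -1.719395 − -2.094395 = 0.375000
ω = Δθ/dt = 0.375000/1.5 = 0.2500
R = −Δy/(cos θ' − cos θ) = 1.0000
v = R·ω = 1.0000·0.2500 = 0.2500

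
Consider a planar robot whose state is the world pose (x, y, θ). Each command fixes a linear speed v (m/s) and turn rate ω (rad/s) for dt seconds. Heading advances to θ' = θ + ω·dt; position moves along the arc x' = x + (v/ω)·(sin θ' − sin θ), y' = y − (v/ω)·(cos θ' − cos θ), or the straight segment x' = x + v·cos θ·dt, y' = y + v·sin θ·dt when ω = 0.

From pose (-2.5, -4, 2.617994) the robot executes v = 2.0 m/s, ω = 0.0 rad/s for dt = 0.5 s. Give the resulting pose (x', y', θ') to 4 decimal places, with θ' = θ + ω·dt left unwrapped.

(-3.3660, -3.5000, 2.6180)

θ' = 2.6180 + 0.0·0.5 = 2.6180
ω = 0 → straight: x' = -2.5 + 2.0·cos(2.6180)·0.5 = -3.3660
y' = -4 + 2.0·sin(2.6180)·0.5 = -3.5000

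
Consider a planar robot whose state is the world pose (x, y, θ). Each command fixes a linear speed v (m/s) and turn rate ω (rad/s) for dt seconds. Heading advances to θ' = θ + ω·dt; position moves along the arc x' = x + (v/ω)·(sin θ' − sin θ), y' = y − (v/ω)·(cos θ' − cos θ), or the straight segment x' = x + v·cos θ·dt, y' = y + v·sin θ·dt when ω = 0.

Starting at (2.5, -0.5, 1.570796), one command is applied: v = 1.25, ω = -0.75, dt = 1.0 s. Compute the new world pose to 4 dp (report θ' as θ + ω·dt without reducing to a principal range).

θ' = 1.5708 + -0.75·1.0 = 0.8208
R = v/ω = 1.25/-0.75 = -1.6667
x' = 2.5 + -1.6667·(sin 0.8208 − sin 1.5708) = 2.9472
y' = -0.5 − -1.6667·(cos 0.8208 − cos 1.5708) = 0.6361

(2.9472, 0.6361, 0.8208)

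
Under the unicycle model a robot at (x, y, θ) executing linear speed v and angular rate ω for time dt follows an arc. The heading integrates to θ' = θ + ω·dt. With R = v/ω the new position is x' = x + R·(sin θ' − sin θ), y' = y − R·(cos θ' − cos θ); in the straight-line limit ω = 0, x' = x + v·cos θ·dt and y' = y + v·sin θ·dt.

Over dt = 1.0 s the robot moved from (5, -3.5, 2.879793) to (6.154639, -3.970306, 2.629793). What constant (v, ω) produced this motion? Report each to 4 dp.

Δθ = 2.629793 − 2.879793 = -0.250000
ω = Δθ/dt = -0.250000/1.0 = -0.2500
R = Δx/(sin θ' − sin θ) = 5.0000
v = R·ω = 5.0000·-0.2500 = -1.2500

v = -1.2500, ω = -0.2500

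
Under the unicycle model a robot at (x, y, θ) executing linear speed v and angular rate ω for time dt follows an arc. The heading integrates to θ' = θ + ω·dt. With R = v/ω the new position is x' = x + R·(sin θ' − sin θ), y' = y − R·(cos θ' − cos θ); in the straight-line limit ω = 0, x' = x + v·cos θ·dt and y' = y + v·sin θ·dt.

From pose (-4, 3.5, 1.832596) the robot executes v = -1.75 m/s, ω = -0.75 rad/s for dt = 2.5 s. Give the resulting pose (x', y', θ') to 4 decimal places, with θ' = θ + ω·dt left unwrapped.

θ' = 1.8326 + -0.75·2.5 = -0.0424
R = v/ω = -1.75/-0.75 = 2.3333
x' = -4 + 2.3333·(sin -0.0424 − sin 1.8326) = -6.3527
y' = 3.5 − 2.3333·(cos -0.0424 − cos 1.8326) = 0.5649

(-6.3527, 0.5649, -0.0424)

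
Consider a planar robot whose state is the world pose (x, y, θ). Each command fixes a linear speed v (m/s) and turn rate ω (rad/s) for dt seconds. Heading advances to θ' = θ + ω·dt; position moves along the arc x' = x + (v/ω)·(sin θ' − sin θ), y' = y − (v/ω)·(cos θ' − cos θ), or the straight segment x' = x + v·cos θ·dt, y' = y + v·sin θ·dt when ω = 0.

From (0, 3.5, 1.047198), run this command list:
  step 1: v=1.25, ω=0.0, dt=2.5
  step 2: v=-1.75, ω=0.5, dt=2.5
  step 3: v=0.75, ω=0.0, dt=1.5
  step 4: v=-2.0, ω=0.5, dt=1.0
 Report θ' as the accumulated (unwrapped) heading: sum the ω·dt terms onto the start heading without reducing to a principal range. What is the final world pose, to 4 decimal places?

step 1: θ'=1.0472 (straight) → pose (1.5625, 6.2063, 1.0472)
step 2: θ'=2.2972 (R=-3.5000) → pose (1.9771, 2.1317, 2.2972)
step 3: θ'=2.2972 (straight) → pose (1.2299, 2.9727, 2.2972)
step 4: θ'=2.7972 (R=-4.0000) → pose (2.8697, 1.8643, 2.7972)

(2.8697, 1.8643, 2.7972)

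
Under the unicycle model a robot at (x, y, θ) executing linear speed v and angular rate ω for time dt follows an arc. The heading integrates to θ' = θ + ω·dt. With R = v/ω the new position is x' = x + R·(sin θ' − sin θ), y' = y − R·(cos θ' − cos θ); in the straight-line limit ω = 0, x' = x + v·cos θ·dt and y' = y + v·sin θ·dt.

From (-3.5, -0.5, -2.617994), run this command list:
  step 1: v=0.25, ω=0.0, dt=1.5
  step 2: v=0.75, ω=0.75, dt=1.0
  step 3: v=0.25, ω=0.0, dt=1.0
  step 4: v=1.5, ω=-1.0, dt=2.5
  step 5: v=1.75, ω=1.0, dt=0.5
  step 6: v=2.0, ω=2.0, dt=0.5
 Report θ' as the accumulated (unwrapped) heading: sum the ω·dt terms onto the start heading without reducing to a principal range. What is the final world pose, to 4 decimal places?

step 1: θ'=-2.6180 (straight) → pose (-3.8248, -0.6875, -2.6180)
step 2: θ'=-1.8680 (R=1.0000) → pose (-4.2809, -1.2607, -1.8680)
step 3: θ'=-1.8680 (straight) → pose (-4.3541, -1.4997, -1.8680)
step 4: θ'=-4.3680 (R=-1.5000) → pose (-7.2003, -1.5669, -4.3680)
step 5: θ'=-3.8680 (R=1.7500) → pose (-7.6852, -0.8495, -3.8680)
step 6: θ'=-2.8680 (R=1.0000) → pose (-8.6196, -0.6343, -2.8680)

(-8.6196, -0.6343, -2.8680)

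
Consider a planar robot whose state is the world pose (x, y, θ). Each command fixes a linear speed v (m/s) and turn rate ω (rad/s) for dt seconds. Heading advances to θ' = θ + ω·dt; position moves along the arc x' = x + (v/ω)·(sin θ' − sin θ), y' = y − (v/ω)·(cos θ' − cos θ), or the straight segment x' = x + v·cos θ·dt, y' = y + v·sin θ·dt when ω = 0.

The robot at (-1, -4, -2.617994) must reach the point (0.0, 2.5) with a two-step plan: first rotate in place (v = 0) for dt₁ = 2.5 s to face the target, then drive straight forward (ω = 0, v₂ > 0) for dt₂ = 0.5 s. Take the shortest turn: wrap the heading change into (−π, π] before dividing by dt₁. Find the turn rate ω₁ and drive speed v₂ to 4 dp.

heading to target = atan2(2.5−-4, 0−-1) = 1.4181
Δθ = wrap(1.4181 − -2.6180) = -2.2470; ω₁ = Δθ/dt₁ = -0.8988
distance = √((0−-1)² + (2.5−-4)²) = 6.5765; v₂ = distance/dt₂ = 13.1529

ω₁ = -0.8988, v₂ = 13.1529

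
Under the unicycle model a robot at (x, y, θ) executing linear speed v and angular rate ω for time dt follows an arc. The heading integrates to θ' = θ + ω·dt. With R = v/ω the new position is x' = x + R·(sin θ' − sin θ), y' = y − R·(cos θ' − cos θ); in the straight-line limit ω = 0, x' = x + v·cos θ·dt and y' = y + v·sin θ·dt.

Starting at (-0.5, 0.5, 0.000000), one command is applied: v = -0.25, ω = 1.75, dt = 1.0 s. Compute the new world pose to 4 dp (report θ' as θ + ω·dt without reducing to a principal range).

θ' = 0.0000 + 1.75·1.0 = 1.7500
R = v/ω = -0.25/1.75 = -0.1429
x' = -0.5 + -0.1429·(sin 1.7500 − sin 0.0000) = -0.6406
y' = 0.5 − -0.1429·(cos 1.7500 − cos 0.0000) = 0.3317

(-0.6406, 0.3317, 1.7500)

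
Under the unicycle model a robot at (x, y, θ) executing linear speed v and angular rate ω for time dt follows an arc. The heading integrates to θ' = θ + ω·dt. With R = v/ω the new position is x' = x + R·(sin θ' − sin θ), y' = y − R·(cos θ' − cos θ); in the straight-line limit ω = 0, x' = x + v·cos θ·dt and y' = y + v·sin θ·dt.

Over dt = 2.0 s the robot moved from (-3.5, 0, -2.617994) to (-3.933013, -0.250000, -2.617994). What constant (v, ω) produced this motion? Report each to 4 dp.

Δθ = -2.617994 − -2.617994 = 0.000000
ω = Δθ/dt = 0.000000/2.0 = 0.0000
ω = 0 → v = (Δx·cos θ + Δy·sin θ)/dt = 0.2500

v = 0.2500, ω = 0.0000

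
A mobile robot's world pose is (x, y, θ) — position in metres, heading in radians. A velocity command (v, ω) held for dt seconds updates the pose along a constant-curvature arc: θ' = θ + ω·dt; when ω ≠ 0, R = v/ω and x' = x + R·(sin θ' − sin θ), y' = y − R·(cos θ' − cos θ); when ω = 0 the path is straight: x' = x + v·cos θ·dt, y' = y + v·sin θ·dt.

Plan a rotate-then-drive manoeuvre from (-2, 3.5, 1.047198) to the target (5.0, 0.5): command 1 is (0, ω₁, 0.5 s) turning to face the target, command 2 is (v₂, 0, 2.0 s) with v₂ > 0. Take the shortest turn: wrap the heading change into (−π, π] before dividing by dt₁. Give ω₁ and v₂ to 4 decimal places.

ω₁ = -2.9042, v₂ = 3.8079

heading to target = atan2(0.5−3.5, 5−-2) = -0.4049
Δθ = wrap(-0.4049 − 1.0472) = -1.4521; ω₁ = Δθ/dt₁ = -2.9042
distance = √((5−-2)² + (0.5−3.5)²) = 7.6158; v₂ = distance/dt₂ = 3.8079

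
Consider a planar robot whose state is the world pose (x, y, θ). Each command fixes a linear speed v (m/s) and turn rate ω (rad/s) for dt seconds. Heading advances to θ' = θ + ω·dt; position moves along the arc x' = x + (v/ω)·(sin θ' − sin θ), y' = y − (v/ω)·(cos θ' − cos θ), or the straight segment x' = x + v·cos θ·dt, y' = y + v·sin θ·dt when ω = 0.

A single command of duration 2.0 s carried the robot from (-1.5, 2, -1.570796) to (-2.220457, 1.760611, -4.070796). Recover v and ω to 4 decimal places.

Δθ = -4.070796 − -1.570796 = -2.500000
ω = Δθ/dt = -2.500000/2.0 = -1.2500
R = Δx/(sin θ' − sin θ) = -0.4000
v = R·ω = -0.4000·-1.2500 = 0.5000

v = 0.5000, ω = -1.2500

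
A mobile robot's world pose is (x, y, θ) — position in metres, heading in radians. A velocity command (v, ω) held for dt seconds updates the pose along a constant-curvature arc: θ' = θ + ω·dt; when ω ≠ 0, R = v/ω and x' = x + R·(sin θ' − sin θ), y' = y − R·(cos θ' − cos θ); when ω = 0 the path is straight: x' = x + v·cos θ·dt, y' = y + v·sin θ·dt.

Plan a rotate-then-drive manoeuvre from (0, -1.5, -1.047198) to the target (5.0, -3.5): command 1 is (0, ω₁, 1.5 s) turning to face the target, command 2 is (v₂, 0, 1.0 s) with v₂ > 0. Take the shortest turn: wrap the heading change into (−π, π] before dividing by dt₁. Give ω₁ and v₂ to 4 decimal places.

heading to target = atan2(-3.5−-1.5, 5−0) = -0.3805
Δθ = wrap(-0.3805 − -1.0472) = 0.6667; ω₁ = Δθ/dt₁ = 0.4445
distance = √((5−0)² + (-3.5−-1.5)²) = 5.3852; v₂ = distance/dt₂ = 5.3852

ω₁ = 0.4445, v₂ = 5.3852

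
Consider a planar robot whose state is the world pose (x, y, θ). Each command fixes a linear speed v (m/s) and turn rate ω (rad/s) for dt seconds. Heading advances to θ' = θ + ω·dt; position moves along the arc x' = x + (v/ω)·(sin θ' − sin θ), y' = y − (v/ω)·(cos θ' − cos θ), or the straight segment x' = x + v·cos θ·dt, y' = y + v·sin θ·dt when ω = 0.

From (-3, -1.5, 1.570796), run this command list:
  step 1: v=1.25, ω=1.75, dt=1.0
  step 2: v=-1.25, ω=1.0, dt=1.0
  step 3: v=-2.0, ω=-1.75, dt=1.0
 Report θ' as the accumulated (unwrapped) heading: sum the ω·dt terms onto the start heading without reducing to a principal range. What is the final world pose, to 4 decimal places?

(-1.2352, 0.4812, 2.5708)

step 1: θ'=3.3208 (R=0.7143) → pose (-3.8416, -0.7972, 3.3208)
step 2: θ'=4.3208 (R=-1.2500) → pose (-2.9090, -0.0442, 4.3208)
step 3: θ'=2.5708 (R=1.1429) → pose (-1.2352, 0.4812, 2.5708)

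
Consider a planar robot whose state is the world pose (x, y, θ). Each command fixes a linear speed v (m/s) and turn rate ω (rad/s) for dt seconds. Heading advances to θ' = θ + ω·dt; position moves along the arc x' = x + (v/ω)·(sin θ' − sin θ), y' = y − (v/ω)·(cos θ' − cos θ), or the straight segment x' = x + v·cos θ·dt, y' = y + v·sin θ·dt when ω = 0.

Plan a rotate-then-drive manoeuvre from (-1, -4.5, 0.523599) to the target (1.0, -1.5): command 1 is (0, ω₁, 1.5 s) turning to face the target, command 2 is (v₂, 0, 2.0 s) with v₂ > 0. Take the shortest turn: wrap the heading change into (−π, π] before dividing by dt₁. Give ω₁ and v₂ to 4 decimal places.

ω₁ = 0.3061, v₂ = 1.8028

heading to target = atan2(-1.5−-4.5, 1−-1) = 0.9828
Δθ = wrap(0.9828 − 0.5236) = 0.4592; ω₁ = Δθ/dt₁ = 0.3061
distance = √((1−-1)² + (-1.5−-4.5)²) = 3.6056; v₂ = distance/dt₂ = 1.8028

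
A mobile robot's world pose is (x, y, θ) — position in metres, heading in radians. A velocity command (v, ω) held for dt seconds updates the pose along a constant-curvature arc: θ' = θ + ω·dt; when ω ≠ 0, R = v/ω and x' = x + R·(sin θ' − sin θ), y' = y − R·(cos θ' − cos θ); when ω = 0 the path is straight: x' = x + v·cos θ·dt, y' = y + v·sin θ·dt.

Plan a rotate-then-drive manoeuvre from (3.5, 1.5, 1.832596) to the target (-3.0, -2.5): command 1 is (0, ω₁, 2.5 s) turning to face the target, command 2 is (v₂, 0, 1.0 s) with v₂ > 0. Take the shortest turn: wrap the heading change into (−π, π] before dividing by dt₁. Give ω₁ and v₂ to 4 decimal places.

ω₁ = 0.7443, v₂ = 7.6322

heading to target = atan2(-2.5−1.5, -3−3.5) = -2.5899
Δθ = wrap(-2.5899 − 1.8326) = 1.8607; ω₁ = Δθ/dt₁ = 0.7443
distance = √((-3−3.5)² + (-2.5−1.5)²) = 7.6322; v₂ = distance/dt₂ = 7.6322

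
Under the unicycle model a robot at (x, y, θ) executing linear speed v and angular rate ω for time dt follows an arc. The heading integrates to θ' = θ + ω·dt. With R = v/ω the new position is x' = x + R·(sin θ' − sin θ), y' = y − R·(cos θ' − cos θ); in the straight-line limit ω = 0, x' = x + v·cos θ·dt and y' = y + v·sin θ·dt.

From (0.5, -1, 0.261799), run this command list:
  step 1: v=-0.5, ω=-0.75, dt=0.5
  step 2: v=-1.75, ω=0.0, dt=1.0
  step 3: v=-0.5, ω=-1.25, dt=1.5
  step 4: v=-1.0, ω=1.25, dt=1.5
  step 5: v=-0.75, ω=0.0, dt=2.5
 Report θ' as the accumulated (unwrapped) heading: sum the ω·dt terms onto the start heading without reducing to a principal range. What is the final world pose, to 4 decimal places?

(-4.3111, 1.0698, -0.1132)

step 1: θ'=-0.1132 (R=0.6667) → pose (0.2521, -1.0184, -0.1132)
step 2: θ'=-0.1132 (straight) → pose (-1.4867, -0.8208, -0.1132)
step 3: θ'=-1.9882 (R=0.4000) → pose (-1.8071, -0.2612, -1.9882)
step 4: θ'=-0.1132 (R=-0.8000) → pose (-2.4481, 0.8580, -0.1132)
step 5: θ'=-0.1132 (straight) → pose (-4.3111, 1.0698, -0.1132)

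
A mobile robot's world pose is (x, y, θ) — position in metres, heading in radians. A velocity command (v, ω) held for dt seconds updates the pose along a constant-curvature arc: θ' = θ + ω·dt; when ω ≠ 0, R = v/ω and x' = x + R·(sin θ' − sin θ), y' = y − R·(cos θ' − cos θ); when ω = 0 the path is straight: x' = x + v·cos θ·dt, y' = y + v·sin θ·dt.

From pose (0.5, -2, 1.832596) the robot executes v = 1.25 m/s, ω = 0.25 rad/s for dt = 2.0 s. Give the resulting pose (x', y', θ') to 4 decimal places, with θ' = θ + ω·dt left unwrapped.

(-0.7117, 0.1570, 2.3326)

θ' = 1.8326 + 0.25·2.0 = 2.3326
R = v/ω = 1.25/0.25 = 5.0000
x' = 0.5 + 5.0000·(sin 2.3326 − sin 1.8326) = -0.7117
y' = -2 − 5.0000·(cos 2.3326 − cos 1.8326) = 0.1570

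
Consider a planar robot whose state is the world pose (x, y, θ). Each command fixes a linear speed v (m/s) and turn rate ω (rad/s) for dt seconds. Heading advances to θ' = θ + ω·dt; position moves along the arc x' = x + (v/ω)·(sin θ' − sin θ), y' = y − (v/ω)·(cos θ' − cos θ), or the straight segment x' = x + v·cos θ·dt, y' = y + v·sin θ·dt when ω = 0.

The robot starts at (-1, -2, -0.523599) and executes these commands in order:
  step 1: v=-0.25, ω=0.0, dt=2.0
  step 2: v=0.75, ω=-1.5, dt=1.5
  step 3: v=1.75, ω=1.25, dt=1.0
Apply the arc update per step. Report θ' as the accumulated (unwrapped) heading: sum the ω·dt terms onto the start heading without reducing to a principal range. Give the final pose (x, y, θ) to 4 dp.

(-2.3979, -4.0219, -1.5236)

step 1: θ'=-0.5236 (straight) → pose (-1.4330, -1.7500, -0.5236)
step 2: θ'=-2.7736 (R=-0.5000) → pose (-1.5031, -2.6495, -2.7736)
step 3: θ'=-1.5236 (R=1.4000) → pose (-2.3979, -4.0219, -1.5236)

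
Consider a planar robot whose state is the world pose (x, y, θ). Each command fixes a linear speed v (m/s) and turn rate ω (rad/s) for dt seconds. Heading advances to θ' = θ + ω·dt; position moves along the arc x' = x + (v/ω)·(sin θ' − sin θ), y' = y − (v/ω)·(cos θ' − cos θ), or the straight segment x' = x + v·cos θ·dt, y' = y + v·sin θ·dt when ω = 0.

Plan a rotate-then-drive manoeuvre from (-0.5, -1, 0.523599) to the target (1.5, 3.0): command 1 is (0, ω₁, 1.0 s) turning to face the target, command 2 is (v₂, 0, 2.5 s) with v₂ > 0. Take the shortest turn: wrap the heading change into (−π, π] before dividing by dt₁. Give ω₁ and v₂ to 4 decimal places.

ω₁ = 0.5835, v₂ = 1.7889

heading to target = atan2(3−-1, 1.5−-0.5) = 1.1071
Δθ = wrap(1.1071 − 0.5236) = 0.5835; ω₁ = Δθ/dt₁ = 0.5835
distance = √((1.5−-0.5)² + (3−-1)²) = 4.4721; v₂ = distance/dt₂ = 1.7889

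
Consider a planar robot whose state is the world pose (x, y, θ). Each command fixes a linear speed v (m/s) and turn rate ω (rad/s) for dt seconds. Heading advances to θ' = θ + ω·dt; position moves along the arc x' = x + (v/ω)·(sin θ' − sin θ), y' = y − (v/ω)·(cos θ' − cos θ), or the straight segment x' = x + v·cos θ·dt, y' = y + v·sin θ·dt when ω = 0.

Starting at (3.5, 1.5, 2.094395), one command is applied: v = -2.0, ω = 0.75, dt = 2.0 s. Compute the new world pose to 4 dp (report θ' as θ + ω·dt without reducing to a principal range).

θ' = 2.0944 + 0.75·2.0 = 3.5944
R = v/ω = -2.0/0.75 = -2.6667
x' = 3.5 + -2.6667·(sin 3.5944 − sin 2.0944) = 6.9760
y' = 1.5 − -2.6667·(cos 3.5944 − cos 2.0944) = 0.4354

(6.9760, 0.4354, 3.5944)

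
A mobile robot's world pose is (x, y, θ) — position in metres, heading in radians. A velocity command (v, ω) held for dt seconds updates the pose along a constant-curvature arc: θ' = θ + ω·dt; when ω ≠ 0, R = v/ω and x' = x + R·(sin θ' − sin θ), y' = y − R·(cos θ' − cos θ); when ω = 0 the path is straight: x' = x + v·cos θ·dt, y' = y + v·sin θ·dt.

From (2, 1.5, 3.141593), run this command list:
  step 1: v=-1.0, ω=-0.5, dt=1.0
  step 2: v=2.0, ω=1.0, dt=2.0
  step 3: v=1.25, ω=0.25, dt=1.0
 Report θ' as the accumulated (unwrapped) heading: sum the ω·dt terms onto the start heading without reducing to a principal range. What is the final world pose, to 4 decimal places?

step 1: θ'=2.6416 (R=2.0000) → pose (2.9589, 1.2552, 2.6416)
step 2: θ'=4.6416 (R=2.0000) → pose (0.0050, -0.3585, 4.6416)
step 3: θ'=4.8916 (R=5.0000) → pose (0.0726, -1.6034, 4.8916)

(0.0726, -1.6034, 4.8916)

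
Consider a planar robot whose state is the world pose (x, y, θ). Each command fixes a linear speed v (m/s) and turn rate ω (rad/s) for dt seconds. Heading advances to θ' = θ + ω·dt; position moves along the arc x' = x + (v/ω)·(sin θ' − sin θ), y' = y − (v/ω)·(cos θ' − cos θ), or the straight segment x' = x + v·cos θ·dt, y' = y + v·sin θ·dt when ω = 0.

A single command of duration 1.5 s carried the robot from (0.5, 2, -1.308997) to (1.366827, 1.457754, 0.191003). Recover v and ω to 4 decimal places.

v = 0.7500, ω = 1.0000

Δθ = 0.191003 − -1.308997 = 1.500000
ω = Δθ/dt = 1.500000/1.5 = 1.0000
R = Δx/(sin θ' − sin θ) = 0.7500
v = R·ω = 0.7500·1.0000 = 0.7500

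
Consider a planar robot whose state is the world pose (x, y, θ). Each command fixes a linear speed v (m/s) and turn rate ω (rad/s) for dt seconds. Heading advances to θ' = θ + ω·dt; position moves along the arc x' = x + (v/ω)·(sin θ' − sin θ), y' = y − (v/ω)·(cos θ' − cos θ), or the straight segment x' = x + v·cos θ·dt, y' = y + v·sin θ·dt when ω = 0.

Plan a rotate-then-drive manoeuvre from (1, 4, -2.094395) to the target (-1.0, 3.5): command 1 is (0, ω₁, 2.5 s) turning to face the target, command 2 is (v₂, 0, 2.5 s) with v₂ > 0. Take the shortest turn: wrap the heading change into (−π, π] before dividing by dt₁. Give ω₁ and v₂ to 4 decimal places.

ω₁ = -0.3209, v₂ = 0.8246

heading to target = atan2(3.5−4, -1−1) = -2.8966
Δθ = wrap(-2.8966 − -2.0944) = -0.8022; ω₁ = Δθ/dt₁ = -0.3209
distance = √((-1−1)² + (3.5−4)²) = 2.0616; v₂ = distance/dt₂ = 0.8246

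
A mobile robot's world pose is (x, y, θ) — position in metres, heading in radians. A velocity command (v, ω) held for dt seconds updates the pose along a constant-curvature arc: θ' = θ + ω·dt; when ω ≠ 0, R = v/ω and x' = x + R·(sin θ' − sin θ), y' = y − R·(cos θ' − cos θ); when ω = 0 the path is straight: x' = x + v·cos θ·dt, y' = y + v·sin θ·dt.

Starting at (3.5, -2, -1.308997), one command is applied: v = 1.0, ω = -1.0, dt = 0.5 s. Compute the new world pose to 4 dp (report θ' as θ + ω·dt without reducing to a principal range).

θ' = -1.3090 + -1.0·0.5 = -1.8090
R = v/ω = 1.0/-1.0 = -1.0000
x' = 3.5 + -1.0000·(sin -1.8090 − sin -1.3090) = 3.5058
y' = -2 − -1.0000·(cos -1.8090 − cos -1.3090) = -2.4948

(3.5058, -2.4948, -1.8090)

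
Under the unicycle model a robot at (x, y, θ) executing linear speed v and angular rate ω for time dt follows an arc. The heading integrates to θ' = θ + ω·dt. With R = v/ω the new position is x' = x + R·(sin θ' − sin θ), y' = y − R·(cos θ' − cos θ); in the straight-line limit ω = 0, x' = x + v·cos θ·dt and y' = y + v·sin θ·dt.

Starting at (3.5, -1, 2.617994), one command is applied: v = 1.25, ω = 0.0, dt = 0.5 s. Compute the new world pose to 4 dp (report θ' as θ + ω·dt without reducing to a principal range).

(2.9587, -0.6875, 2.6180)

θ' = 2.6180 + 0.0·0.5 = 2.6180
ω = 0 → straight: x' = 3.5 + 1.25·cos(2.6180)·0.5 = 2.9587
y' = -1 + 1.25·sin(2.6180)·0.5 = -0.6875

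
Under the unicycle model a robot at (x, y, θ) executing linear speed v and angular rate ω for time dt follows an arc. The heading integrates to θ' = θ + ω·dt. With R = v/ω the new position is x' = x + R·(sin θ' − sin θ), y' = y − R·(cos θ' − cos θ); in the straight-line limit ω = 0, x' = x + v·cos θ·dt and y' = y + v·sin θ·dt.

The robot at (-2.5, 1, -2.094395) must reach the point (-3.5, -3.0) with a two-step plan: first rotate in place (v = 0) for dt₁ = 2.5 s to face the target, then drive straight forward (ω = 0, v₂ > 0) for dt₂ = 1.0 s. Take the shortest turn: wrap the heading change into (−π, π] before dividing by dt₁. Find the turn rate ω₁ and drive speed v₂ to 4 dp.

heading to target = atan2(-3−1, -3.5−-2.5) = -1.8158
Δθ = wrap(-1.8158 − -2.0944) = 0.2786; ω₁ = Δθ/dt₁ = 0.1114
distance = √((-3.5−-2.5)² + (-3−1)²) = 4.1231; v₂ = distance/dt₂ = 4.1231

ω₁ = 0.1114, v₂ = 4.1231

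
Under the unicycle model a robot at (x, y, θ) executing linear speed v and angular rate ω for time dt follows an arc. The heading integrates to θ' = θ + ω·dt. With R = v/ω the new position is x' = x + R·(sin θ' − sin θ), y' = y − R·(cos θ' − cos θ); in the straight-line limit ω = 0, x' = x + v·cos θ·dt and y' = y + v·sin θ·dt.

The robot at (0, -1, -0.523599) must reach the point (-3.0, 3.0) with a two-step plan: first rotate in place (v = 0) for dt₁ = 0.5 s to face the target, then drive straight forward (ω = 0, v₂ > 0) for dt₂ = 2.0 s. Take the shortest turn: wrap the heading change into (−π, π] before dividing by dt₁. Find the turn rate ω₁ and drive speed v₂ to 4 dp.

heading to target = atan2(3−-1, -3−0) = 2.2143
Δθ = wrap(2.2143 − -0.5236) = 2.7379; ω₁ = Δθ/dt₁ = 5.4758
distance = √((-3−0)² + (3−-1)²) = 5.0000; v₂ = distance/dt₂ = 2.5000

ω₁ = 5.4758, v₂ = 2.5000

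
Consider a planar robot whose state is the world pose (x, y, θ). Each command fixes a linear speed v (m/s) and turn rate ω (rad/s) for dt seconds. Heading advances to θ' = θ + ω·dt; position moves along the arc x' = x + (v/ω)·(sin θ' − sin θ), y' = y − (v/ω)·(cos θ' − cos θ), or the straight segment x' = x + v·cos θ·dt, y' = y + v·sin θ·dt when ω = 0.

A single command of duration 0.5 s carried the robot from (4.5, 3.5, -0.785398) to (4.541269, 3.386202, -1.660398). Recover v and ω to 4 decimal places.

v = 0.2500, ω = -1.7500

Δθ = -1.660398 − -0.785398 = -0.875000
ω = Δθ/dt = -0.875000/0.5 = -1.7500
R = −Δy/(cos θ' − cos θ) = -0.1429
v = R·ω = -0.1429·-1.7500 = 0.2500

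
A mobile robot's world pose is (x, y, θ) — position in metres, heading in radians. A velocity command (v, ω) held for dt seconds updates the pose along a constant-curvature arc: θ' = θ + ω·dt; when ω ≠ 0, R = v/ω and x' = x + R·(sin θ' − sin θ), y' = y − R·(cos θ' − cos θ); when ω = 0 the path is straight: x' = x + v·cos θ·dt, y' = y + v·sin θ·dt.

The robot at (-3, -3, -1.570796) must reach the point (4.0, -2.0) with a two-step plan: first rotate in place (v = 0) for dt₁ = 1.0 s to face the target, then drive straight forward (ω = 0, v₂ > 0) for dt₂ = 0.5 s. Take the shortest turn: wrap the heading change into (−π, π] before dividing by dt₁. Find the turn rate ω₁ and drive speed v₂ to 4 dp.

heading to target = atan2(-2−-3, 4−-3) = 0.1419
Δθ = wrap(0.1419 − -1.5708) = 1.7127; ω₁ = Δθ/dt₁ = 1.7127
distance = √((4−-3)² + (-2−-3)²) = 7.0711; v₂ = distance/dt₂ = 14.1421

ω₁ = 1.7127, v₂ = 14.1421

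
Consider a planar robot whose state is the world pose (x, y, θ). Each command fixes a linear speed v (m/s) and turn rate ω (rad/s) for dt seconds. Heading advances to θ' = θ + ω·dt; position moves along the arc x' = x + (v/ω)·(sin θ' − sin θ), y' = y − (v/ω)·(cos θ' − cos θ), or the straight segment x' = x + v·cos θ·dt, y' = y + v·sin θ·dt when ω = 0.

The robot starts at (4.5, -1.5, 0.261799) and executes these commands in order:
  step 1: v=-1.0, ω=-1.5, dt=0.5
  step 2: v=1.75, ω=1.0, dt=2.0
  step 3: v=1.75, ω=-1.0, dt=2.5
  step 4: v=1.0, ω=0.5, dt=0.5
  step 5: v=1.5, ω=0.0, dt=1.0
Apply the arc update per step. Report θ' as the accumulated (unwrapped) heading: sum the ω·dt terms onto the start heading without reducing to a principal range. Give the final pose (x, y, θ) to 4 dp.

step 1: θ'=-0.4882 (R=0.6667) → pose (4.0148, -1.4448, -0.4882)
step 2: θ'=1.5118 (R=1.7500) → pose (6.5825, -0.0025, 1.5118)
step 3: θ'=-0.9882 (R=-1.7500) → pose (9.7908, 0.8572, -0.9882)
step 4: θ'=-0.7382 (R=2.0000) → pose (10.1150, 0.4782, -0.7382)
step 5: θ'=-0.7382 (straight) → pose (11.2245, -0.5312, -0.7382)

(11.2245, -0.5312, -0.7382)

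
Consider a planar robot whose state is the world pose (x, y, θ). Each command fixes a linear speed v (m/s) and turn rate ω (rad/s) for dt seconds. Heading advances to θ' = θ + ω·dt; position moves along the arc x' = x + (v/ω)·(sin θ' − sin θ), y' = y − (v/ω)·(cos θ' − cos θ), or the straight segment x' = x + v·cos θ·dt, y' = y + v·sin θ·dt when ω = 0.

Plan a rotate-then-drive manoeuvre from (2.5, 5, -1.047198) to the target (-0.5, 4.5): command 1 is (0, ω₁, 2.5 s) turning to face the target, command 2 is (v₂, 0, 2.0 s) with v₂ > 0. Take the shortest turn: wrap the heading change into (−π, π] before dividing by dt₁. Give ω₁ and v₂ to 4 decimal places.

heading to target = atan2(4.5−5, -0.5−2.5) = -2.9764
Δθ = wrap(-2.9764 − -1.0472) = -1.9292; ω₁ = Δθ/dt₁ = -0.7717
distance = √((-0.5−2.5)² + (4.5−5)²) = 3.0414; v₂ = distance/dt₂ = 1.5207

ω₁ = -0.7717, v₂ = 1.5207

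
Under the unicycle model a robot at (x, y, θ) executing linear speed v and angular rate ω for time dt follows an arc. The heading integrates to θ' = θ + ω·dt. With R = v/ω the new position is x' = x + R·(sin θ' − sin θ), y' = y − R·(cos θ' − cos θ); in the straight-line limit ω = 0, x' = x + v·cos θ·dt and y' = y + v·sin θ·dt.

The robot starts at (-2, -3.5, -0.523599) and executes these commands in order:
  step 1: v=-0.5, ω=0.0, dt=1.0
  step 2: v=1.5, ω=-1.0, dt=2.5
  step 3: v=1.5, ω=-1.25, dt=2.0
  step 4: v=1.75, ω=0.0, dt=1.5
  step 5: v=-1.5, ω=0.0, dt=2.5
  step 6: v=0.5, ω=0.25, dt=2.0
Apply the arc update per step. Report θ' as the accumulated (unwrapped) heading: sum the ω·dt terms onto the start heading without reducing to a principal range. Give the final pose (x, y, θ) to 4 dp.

step 1: θ'=-0.5236 (straight) → pose (-2.4330, -3.2500, -0.5236)
step 2: θ'=-3.0236 (R=-1.5000) → pose (-3.0064, -6.0386, -3.0236)
step 3: θ'=-5.5236 (R=-1.2000) → pose (-3.9740, -3.9768, -5.5236)
step 4: θ'=-5.5236 (straight) → pose (-2.0706, -2.1692, -5.5236)
step 5: θ'=-5.5236 (straight) → pose (-4.7898, -4.7515, -5.5236)
step 6: θ'=-5.0236 (R=2.0000) → pose (-4.2631, -3.9137, -5.0236)

(-4.2631, -3.9137, -5.0236)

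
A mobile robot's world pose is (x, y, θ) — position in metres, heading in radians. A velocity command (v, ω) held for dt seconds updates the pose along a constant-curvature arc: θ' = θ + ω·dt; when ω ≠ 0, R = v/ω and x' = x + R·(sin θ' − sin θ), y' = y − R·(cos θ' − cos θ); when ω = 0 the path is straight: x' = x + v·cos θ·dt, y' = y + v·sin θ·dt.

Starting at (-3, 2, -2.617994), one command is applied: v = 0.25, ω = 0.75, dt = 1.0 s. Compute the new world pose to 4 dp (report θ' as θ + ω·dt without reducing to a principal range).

(-3.1521, 1.8089, -1.8680)

θ' = -2.6180 + 0.75·1.0 = -1.8680
R = v/ω = 0.25/0.75 = 0.3333
x' = -3 + 0.3333·(sin -1.8680 − sin -2.6180) = -3.1521
y' = 2 − 0.3333·(cos -1.8680 − cos -2.6180) = 1.8089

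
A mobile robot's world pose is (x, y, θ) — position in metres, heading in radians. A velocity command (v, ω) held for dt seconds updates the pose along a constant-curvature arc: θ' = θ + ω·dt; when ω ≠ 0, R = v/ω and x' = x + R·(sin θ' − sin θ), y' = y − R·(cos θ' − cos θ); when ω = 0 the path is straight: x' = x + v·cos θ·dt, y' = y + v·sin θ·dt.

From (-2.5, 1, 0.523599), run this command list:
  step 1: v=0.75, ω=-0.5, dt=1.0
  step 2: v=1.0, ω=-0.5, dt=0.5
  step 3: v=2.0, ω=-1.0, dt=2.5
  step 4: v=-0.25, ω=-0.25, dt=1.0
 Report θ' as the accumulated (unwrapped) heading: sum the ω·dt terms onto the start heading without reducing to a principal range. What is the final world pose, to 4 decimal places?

(-0.6925, -2.5576, -2.9764)

step 1: θ'=0.0236 (R=-1.5000) → pose (-1.7854, 1.2005, 0.0236)
step 2: θ'=-0.2264 (R=-2.0000) → pose (-1.2893, 1.1501, -0.2264)
step 3: θ'=-2.7264 (R=-2.0000) → pose (-0.9315, -2.6290, -2.7264)
step 4: θ'=-2.9764 (R=1.0000) → pose (-0.6925, -2.5576, -2.9764)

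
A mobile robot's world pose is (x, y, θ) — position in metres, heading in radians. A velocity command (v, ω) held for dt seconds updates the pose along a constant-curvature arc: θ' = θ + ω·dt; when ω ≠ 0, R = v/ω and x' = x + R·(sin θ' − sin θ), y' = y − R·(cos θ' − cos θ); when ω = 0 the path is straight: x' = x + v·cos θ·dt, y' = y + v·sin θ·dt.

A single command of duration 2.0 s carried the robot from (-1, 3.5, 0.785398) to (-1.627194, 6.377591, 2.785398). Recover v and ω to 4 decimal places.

Δθ = 2.785398 − 0.785398 = 2.000000
ω = Δθ/dt = 2.000000/2.0 = 1.0000
R = −Δy/(cos θ' − cos θ) = 1.7500
v = R·ω = 1.7500·1.0000 = 1.7500

v = 1.7500, ω = 1.0000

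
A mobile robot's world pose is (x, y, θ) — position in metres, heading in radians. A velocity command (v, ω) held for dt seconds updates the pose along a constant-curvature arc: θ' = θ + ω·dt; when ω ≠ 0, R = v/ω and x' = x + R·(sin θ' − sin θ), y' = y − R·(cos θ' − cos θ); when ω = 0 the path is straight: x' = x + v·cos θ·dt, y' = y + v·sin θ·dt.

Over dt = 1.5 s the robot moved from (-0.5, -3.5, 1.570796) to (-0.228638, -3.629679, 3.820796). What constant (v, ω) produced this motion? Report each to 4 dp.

v = -0.2500, ω = 1.5000

Δθ = 3.820796 − 1.570796 = 2.250000
ω = Δθ/dt = 2.250000/1.5 = 1.5000
R = Δx/(sin θ' − sin θ) = -0.1667
v = R·ω = -0.1667·1.5000 = -0.2500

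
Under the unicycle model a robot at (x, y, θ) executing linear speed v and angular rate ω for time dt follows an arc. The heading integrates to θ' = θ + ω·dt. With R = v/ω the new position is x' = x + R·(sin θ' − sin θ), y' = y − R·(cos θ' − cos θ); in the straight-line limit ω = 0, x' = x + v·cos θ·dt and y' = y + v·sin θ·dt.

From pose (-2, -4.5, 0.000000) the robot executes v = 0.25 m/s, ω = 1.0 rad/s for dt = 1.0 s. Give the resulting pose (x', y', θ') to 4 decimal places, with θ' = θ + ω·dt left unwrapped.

(-1.7896, -4.3851, 1.0000)

θ' = 0.0000 + 1.0·1.0 = 1.0000
R = v/ω = 0.25/1.0 = 0.2500
x' = -2 + 0.2500·(sin 1.0000 − sin 0.0000) = -1.7896
y' = -4.5 − 0.2500·(cos 1.0000 − cos 0.0000) = -4.3851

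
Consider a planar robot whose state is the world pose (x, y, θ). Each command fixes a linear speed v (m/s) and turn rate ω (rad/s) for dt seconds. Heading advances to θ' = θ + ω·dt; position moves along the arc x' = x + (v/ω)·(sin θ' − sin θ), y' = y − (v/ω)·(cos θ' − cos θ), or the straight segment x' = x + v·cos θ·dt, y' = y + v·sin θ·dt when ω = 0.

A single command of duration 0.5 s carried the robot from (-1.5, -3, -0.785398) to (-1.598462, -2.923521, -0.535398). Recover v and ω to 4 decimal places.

v = -0.2500, ω = 0.5000

Δθ = -0.535398 − -0.785398 = 0.250000
ω = Δθ/dt = 0.250000/0.5 = 0.5000
R = Δx/(sin θ' − sin θ) = -0.5000
v = R·ω = -0.5000·0.5000 = -0.2500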